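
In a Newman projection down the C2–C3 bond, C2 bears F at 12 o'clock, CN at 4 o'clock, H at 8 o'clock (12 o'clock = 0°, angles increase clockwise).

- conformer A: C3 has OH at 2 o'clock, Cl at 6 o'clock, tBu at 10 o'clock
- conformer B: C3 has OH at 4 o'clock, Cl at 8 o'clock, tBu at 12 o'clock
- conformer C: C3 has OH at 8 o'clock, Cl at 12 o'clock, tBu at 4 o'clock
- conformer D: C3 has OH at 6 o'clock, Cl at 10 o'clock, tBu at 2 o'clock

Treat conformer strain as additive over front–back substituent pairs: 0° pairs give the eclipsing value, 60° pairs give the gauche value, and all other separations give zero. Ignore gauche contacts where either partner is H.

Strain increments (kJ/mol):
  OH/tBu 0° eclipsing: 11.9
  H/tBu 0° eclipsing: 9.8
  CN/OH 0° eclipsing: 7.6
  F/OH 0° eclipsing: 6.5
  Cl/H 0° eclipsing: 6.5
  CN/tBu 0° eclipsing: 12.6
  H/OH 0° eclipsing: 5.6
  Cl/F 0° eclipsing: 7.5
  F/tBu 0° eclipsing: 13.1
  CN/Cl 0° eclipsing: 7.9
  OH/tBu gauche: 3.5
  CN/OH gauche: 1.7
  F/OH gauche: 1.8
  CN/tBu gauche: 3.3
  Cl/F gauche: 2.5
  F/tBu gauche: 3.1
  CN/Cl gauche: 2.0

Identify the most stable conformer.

A (staggered): F(0°)/OH(60°) gauche 1.8; F(0°)/tBu(300°) gauche 3.1; CN(120°)/OH(60°) gauche 1.7; CN(120°)/Cl(180°) gauche 2.0 → 8.6 kJ/mol.
B (eclipsed): F(0°)/tBu(0°) eclipsed 13.1; CN(120°)/OH(120°) eclipsed 7.6; H(240°)/Cl(240°) eclipsed 6.5 → 27.2 kJ/mol.
C (eclipsed): F(0°)/Cl(0°) eclipsed 7.5; CN(120°)/tBu(120°) eclipsed 12.6; H(240°)/OH(240°) eclipsed 5.6 → 25.7 kJ/mol.
D (staggered): F(0°)/Cl(300°) gauche 2.5; F(0°)/tBu(60°) gauche 3.1; CN(120°)/OH(180°) gauche 1.7; CN(120°)/tBu(60°) gauche 3.3 → 10.6 kJ/mol.
A has the lowest total (8.6 kJ/mol).

A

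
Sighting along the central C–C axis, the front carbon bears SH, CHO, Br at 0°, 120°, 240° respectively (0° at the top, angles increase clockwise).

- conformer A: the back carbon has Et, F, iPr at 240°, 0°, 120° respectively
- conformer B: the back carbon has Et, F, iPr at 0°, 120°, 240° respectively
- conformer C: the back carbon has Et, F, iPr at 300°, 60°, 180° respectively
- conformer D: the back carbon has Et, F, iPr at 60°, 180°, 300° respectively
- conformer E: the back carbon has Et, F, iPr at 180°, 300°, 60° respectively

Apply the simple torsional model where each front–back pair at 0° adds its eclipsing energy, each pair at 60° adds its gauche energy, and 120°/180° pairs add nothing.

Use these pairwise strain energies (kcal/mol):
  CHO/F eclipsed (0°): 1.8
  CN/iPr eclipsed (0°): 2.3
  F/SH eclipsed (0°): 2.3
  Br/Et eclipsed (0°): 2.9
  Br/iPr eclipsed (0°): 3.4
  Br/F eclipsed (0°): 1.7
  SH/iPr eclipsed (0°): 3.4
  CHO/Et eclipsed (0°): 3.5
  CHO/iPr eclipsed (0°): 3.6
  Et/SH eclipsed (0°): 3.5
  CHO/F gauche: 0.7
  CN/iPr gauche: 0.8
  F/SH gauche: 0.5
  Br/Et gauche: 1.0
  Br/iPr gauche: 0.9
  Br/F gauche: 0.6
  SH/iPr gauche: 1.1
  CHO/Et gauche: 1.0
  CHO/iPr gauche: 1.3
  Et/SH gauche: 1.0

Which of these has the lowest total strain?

A is eclipsed. SH at 0° is eclipsed with F at 0° (2.3); CHO at 120° is eclipsed with iPr at 120° (3.6); Br at 240° is eclipsed with Et at 240° (2.9). Total 8.8 kcal/mol.
B is eclipsed. SH at 0° is eclipsed with Et at 0° (3.5); CHO at 120° is eclipsed with F at 120° (1.8); Br at 240° is eclipsed with iPr at 240° (3.4). Total 8.7 kcal/mol.
C is staggered. SH at 0° is gauche with Et at 300° (1.0); SH at 0° is gauche with F at 60° (0.5); CHO at 120° is gauche with F at 60° (0.7); CHO at 120° is gauche with iPr at 180° (1.3); Br at 240° is gauche with Et at 300° (1.0); Br at 240° is gauche with iPr at 180° (0.9). Total 5.4 kcal/mol.
D is staggered. SH at 0° is gauche with Et at 60° (1.0); SH at 0° is gauche with iPr at 300° (1.1); CHO at 120° is gauche with Et at 60° (1.0); CHO at 120° is gauche with F at 180° (0.7); Br at 240° is gauche with F at 180° (0.6); Br at 240° is gauche with iPr at 300° (0.9). Total 5.3 kcal/mol.
E is staggered. SH at 0° is gauche with F at 300° (0.5); SH at 0° is gauche with iPr at 60° (1.1); CHO at 120° is gauche with Et at 180° (1.0); CHO at 120° is gauche with iPr at 60° (1.3); Br at 240° is gauche with Et at 180° (1.0); Br at 240° is gauche with F at 300° (0.6). Total 5.5 kcal/mol.
D has the lowest total (5.3 kcal/mol).

D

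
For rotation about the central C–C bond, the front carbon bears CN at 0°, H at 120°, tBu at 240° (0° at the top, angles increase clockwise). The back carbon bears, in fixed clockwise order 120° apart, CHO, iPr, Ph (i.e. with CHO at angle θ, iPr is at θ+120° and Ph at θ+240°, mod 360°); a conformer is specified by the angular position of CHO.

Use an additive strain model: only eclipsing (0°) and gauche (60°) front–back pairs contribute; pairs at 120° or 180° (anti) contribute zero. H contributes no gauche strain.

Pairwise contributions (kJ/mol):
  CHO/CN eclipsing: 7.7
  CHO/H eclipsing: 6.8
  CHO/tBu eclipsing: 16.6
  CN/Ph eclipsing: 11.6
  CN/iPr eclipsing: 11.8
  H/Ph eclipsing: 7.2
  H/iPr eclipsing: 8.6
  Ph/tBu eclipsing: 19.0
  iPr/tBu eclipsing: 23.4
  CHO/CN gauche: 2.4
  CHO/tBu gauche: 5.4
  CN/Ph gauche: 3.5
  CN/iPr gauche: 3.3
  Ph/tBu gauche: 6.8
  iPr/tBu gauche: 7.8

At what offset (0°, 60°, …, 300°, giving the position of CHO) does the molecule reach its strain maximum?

120°

CHO at 0° (eclipsed): CN(0°)/CHO(0°) eclipsed 7.7; H(120°)/iPr(120°) eclipsed 8.6; tBu(240°)/Ph(240°) eclipsed 19.0 → 35.3 kJ/mol.
CHO at 60° (staggered): CN(0°)/CHO(60°) gauche 2.4; CN(0°)/Ph(300°) gauche 3.5; tBu(240°)/iPr(180°) gauche 7.8; tBu(240°)/Ph(300°) gauche 6.8 → 20.5 kJ/mol.
CHO at 120° (eclipsed): CN(0°)/Ph(0°) eclipsed 11.6; H(120°)/CHO(120°) eclipsed 6.8; tBu(240°)/iPr(240°) eclipsed 23.4 → 41.8 kJ/mol.
CHO at 180° (staggered): CN(0°)/iPr(300°) gauche 3.3; CN(0°)/Ph(60°) gauche 3.5; tBu(240°)/CHO(180°) gauche 5.4; tBu(240°)/iPr(300°) gauche 7.8 → 20.0 kJ/mol.
CHO at 240° (eclipsed): CN(0°)/iPr(0°) eclipsed 11.8; H(120°)/Ph(120°) eclipsed 7.2; tBu(240°)/CHO(240°) eclipsed 16.6 → 35.6 kJ/mol.
CHO at 300° (staggered): CN(0°)/CHO(300°) gauche 2.4; CN(0°)/iPr(60°) gauche 3.3; tBu(240°)/CHO(300°) gauche 5.4; tBu(240°)/Ph(180°) gauche 6.8 → 17.9 kJ/mol.
The maximum (41.8 kJ/mol) occurs with CHO at 120°.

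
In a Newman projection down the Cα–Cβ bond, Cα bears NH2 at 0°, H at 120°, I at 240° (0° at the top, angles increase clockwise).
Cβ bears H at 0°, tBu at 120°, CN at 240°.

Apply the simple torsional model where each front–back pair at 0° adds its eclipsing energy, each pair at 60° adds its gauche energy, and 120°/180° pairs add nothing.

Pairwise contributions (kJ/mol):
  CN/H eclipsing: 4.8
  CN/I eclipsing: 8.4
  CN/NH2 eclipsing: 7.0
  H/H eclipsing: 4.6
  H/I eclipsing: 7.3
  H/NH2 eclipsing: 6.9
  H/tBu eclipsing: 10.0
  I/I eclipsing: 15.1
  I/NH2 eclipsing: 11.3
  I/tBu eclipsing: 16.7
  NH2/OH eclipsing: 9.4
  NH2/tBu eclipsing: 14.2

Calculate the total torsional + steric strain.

25.3 kJ/mol

This conformer is eclipsed. NH2 at 0° is eclipsed with H at 0° (6.9); H at 120° is eclipsed with tBu at 120° (10.0); I at 240° is eclipsed with CN at 240° (8.4). Total 25.3 kJ/mol.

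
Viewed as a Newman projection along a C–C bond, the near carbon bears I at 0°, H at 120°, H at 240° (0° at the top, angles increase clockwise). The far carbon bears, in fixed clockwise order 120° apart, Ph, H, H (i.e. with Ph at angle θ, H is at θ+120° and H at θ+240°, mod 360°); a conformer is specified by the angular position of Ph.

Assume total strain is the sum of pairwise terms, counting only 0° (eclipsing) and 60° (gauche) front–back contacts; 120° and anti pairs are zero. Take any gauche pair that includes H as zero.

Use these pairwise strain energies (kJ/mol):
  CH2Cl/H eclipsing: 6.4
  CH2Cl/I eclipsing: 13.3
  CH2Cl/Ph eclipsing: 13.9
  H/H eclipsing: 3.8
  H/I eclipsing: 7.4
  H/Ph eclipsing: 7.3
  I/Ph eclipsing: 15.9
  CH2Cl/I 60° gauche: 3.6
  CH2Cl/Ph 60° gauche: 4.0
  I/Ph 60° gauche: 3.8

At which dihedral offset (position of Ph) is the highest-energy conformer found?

Ph at 0° (eclipsed): I(0°)/Ph(0°) eclipsed 15.9; H(120°)/H(120°) eclipsed 3.8; H(240°)/H(240°) eclipsed 3.8 → 23.5 kJ/mol.
Ph at 60° (staggered): I(0°)/Ph(60°) gauche 3.8 → 3.8 kJ/mol.
Ph at 120° (eclipsed): I(0°)/H(0°) eclipsed 7.4; H(120°)/Ph(120°) eclipsed 7.3; H(240°)/H(240°) eclipsed 3.8 → 18.5 kJ/mol.
Ph at 180° (staggered): no non-H gauche contacts → 0.0 kJ/mol.
Ph at 240° (eclipsed): I(0°)/H(0°) eclipsed 7.4; H(120°)/H(120°) eclipsed 3.8; H(240°)/Ph(240°) eclipsed 7.3 → 18.5 kJ/mol.
Ph at 300° (staggered): I(0°)/Ph(300°) gauche 3.8 → 3.8 kJ/mol.
The maximum (23.5 kJ/mol) occurs with Ph at 0°.

0°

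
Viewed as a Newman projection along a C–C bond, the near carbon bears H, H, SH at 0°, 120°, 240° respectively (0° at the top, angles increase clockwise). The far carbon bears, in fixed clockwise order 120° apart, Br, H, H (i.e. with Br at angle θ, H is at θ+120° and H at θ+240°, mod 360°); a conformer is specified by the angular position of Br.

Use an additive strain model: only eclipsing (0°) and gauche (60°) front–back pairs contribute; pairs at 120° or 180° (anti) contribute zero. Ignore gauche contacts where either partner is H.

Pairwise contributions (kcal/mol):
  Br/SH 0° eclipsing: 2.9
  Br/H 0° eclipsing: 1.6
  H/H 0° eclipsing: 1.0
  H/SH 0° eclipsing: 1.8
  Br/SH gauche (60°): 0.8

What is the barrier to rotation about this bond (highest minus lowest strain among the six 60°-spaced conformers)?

4.9 kcal/mol

Br at 0° (eclipsed): H–Br eclipsed, H–H eclipsed, SH–H eclipsed; 1.6 + 1.0 + 1.8 = 4.4 kcal/mol.
Br at 60° (staggered): no non-H gauche contacts → 0.0 kcal/mol.
Br at 120° (eclipsed): H–H eclipsed, H–Br eclipsed, SH–H eclipsed; 1.0 + 1.6 + 1.8 = 4.4 kcal/mol.
Br at 180° (staggered): SH–Br gauche; 0.8 = 0.8 kcal/mol.
Br at 240° (eclipsed): H–H eclipsed, H–H eclipsed, SH–Br eclipsed; 1.0 + 1.0 + 2.9 = 4.9 kcal/mol.
Br at 300° (staggered): SH–Br gauche; 0.8 = 0.8 kcal/mol.
Max at 240° (4.9 kcal/mol), min at 60° (0.0 kcal/mol); barrier = 4.9 kcal/mol.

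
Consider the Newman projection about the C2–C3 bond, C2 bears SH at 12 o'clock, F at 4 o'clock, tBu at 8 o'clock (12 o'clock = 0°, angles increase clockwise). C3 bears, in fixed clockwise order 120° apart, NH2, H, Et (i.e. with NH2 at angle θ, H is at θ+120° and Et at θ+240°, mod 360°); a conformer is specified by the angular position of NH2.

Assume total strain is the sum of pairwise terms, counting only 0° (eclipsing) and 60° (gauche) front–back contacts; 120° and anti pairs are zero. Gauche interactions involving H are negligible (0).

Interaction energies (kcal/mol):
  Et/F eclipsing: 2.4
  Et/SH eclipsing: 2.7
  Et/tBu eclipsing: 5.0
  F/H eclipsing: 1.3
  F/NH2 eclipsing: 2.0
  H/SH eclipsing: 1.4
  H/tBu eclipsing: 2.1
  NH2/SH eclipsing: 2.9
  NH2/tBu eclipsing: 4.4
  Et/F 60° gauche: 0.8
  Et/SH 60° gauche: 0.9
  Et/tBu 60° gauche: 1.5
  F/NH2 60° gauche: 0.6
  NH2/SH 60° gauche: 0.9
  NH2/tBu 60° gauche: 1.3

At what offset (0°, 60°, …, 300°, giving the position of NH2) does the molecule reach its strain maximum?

0°

NH2 at 0° (eclipsed): SH–NH2 eclipsed, F–H eclipsed, tBu–Et eclipsed; 2.9 + 1.3 + 5.0 = 9.2 kcal/mol.
NH2 at 60° (staggered): SH–NH2 gauche, SH–Et gauche, F–NH2 gauche, tBu–Et gauche; 0.9 + 0.9 + 0.6 + 1.5 = 3.9 kcal/mol.
NH2 at 120° (eclipsed): SH–Et eclipsed, F–NH2 eclipsed, tBu–H eclipsed; 2.7 + 2.0 + 2.1 = 6.8 kcal/mol.
NH2 at 180° (staggered): SH–Et gauche, F–NH2 gauche, F–Et gauche, tBu–NH2 gauche; 0.9 + 0.6 + 0.8 + 1.3 = 3.6 kcal/mol.
NH2 at 240° (eclipsed): SH–H eclipsed, F–Et eclipsed, tBu–NH2 eclipsed; 1.4 + 2.4 + 4.4 = 8.2 kcal/mol.
NH2 at 300° (staggered): SH–NH2 gauche, F–Et gauche, tBu–NH2 gauche, tBu–Et gauche; 0.9 + 0.8 + 1.3 + 1.5 = 4.5 kcal/mol.
The maximum (9.2 kcal/mol) occurs with NH2 at 0°.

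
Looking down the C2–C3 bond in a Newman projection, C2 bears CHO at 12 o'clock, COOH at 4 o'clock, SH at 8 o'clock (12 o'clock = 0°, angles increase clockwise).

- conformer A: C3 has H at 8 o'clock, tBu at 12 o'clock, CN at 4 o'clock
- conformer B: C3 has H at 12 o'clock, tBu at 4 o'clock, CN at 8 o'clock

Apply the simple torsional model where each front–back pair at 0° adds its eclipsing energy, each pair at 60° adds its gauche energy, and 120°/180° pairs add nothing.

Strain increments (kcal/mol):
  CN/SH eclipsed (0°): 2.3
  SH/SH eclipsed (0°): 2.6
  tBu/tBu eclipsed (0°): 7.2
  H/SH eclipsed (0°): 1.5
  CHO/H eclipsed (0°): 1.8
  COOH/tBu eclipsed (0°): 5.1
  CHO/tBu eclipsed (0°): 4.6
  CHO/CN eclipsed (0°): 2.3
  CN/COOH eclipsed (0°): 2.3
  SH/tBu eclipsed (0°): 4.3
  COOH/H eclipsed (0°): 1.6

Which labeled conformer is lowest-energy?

A (eclipsed): CHO–tBu eclipsed, COOH–CN eclipsed, SH–H eclipsed; 4.6 + 2.3 + 1.5 = 8.4 kcal/mol.
B (eclipsed): CHO–H eclipsed, COOH–tBu eclipsed, SH–CN eclipsed; 1.8 + 5.1 + 2.3 = 9.2 kcal/mol.
A has the lowest total (8.4 kcal/mol).

A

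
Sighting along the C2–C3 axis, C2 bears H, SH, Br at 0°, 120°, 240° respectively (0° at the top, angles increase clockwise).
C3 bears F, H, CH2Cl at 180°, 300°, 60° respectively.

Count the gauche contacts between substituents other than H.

Non-H gauche pairs: SH(120°)/F(180°); SH(120°)/CH2Cl(60°); Br(240°)/F(180°) — 3 interactions.

3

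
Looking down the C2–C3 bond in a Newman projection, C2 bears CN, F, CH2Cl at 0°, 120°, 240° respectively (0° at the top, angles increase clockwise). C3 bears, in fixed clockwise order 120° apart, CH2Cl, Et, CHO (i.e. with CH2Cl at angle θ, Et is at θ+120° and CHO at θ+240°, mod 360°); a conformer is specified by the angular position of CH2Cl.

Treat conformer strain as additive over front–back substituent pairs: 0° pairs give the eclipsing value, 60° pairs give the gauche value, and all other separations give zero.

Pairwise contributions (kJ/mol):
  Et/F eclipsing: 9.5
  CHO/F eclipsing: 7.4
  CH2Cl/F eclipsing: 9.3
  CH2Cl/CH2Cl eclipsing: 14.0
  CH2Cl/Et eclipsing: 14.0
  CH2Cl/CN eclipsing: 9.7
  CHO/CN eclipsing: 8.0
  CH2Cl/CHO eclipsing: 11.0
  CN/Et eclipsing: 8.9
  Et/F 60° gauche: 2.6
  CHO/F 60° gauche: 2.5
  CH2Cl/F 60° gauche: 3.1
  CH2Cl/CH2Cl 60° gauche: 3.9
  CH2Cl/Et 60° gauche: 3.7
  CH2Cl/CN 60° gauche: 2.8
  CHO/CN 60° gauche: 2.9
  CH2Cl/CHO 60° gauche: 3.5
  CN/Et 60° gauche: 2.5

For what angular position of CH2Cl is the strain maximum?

120°

CH2Cl at 0° (eclipsed): CN–CH2Cl eclipsed, F–Et eclipsed, CH2Cl–CHO eclipsed; 9.7 + 9.5 + 11.0 = 30.2 kJ/mol.
CH2Cl at 60° (staggered): CN–CH2Cl gauche, CN–CHO gauche, F–CH2Cl gauche, F–Et gauche, CH2Cl–Et gauche, CH2Cl–CHO gauche; 2.8 + 2.9 + 3.1 + 2.6 + 3.7 + 3.5 = 18.6 kJ/mol.
CH2Cl at 120° (eclipsed): CN–CHO eclipsed, F–CH2Cl eclipsed, CH2Cl–Et eclipsed; 8.0 + 9.3 + 14.0 = 31.3 kJ/mol.
CH2Cl at 180° (staggered): CN–Et gauche, CN–CHO gauche, F–CH2Cl gauche, F–CHO gauche, CH2Cl–CH2Cl gauche, CH2Cl–Et gauche; 2.5 + 2.9 + 3.1 + 2.5 + 3.9 + 3.7 = 18.6 kJ/mol.
CH2Cl at 240° (eclipsed): CN–Et eclipsed, F–CHO eclipsed, CH2Cl–CH2Cl eclipsed; 8.9 + 7.4 + 14.0 = 30.3 kJ/mol.
CH2Cl at 300° (staggered): CN–CH2Cl gauche, CN–Et gauche, F–Et gauche, F–CHO gauche, CH2Cl–CH2Cl gauche, CH2Cl–CHO gauche; 2.8 + 2.5 + 2.6 + 2.5 + 3.9 + 3.5 = 17.8 kJ/mol.
The maximum (31.3 kJ/mol) occurs with CH2Cl at 120°.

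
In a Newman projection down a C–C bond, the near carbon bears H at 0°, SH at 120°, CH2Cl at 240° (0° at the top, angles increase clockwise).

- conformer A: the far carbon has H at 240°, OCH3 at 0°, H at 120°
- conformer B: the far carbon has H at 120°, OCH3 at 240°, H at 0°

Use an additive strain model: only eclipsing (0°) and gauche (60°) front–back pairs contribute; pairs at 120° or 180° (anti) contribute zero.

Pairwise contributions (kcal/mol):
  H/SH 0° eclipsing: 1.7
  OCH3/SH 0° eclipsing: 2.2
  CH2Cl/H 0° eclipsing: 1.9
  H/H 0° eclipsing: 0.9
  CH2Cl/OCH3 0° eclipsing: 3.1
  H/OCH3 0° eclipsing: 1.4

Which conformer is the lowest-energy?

A (eclipsed): H(0°)/OCH3(0°) eclipsed 1.4; SH(120°)/H(120°) eclipsed 1.7; CH2Cl(240°)/H(240°) eclipsed 1.9 → 5.0 kcal/mol.
B (eclipsed): H(0°)/H(0°) eclipsed 0.9; SH(120°)/H(120°) eclipsed 1.7; CH2Cl(240°)/OCH3(240°) eclipsed 3.1 → 5.7 kcal/mol.
A has the lowest total (5.0 kcal/mol).

A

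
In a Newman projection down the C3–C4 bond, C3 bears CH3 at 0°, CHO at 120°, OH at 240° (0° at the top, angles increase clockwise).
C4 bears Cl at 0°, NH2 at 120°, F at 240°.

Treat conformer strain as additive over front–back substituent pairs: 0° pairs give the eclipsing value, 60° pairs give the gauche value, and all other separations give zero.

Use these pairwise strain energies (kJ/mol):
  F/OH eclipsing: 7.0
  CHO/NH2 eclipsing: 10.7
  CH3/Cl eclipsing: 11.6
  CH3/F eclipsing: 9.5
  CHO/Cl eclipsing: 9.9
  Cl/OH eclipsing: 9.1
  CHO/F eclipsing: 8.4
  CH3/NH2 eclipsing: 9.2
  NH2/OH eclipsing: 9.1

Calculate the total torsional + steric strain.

29.3 kJ/mol

This conformer is eclipsed. CH3 at 0° is eclipsed with Cl at 0° (11.6); CHO at 120° is eclipsed with NH2 at 120° (10.7); OH at 240° is eclipsed with F at 240° (7.0). Total 29.3 kJ/mol.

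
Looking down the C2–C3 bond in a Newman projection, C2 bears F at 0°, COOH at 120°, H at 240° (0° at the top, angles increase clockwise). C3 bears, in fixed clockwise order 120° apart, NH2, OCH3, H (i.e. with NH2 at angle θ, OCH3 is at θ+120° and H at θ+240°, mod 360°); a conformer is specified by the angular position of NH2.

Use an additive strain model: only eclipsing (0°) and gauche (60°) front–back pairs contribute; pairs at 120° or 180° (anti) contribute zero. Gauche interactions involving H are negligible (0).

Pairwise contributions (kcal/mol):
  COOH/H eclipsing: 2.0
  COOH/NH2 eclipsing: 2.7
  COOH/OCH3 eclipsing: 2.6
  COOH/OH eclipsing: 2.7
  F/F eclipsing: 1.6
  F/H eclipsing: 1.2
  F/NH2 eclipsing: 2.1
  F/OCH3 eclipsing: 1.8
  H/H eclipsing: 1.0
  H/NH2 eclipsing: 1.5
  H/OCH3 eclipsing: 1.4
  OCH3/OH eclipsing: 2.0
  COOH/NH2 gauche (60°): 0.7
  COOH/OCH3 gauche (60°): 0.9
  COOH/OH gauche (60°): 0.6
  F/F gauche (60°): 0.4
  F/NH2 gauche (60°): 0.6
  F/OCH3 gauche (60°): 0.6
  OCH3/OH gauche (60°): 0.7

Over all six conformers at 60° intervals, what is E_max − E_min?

4.4 kcal/mol

NH2 at 0° (eclipsed): F–NH2 eclipsed, COOH–OCH3 eclipsed, H–H eclipsed; 2.1 + 2.6 + 1.0 = 5.7 kcal/mol.
NH2 at 60° (staggered): F–NH2 gauche, COOH–NH2 gauche, COOH–OCH3 gauche; 0.6 + 0.7 + 0.9 = 2.2 kcal/mol.
NH2 at 120° (eclipsed): F–H eclipsed, COOH–NH2 eclipsed, H–OCH3 eclipsed; 1.2 + 2.7 + 1.4 = 5.3 kcal/mol.
NH2 at 180° (staggered): F–OCH3 gauche, COOH–NH2 gauche; 0.6 + 0.7 = 1.3 kcal/mol.
NH2 at 240° (eclipsed): F–OCH3 eclipsed, COOH–H eclipsed, H–NH2 eclipsed; 1.8 + 2.0 + 1.5 = 5.3 kcal/mol.
NH2 at 300° (staggered): F–NH2 gauche, F–OCH3 gauche, COOH–OCH3 gauche; 0.6 + 0.6 + 0.9 = 2.1 kcal/mol.
Max at 0° (5.7 kcal/mol), min at 180° (1.3 kcal/mol); barrier = 4.4 kcal/mol.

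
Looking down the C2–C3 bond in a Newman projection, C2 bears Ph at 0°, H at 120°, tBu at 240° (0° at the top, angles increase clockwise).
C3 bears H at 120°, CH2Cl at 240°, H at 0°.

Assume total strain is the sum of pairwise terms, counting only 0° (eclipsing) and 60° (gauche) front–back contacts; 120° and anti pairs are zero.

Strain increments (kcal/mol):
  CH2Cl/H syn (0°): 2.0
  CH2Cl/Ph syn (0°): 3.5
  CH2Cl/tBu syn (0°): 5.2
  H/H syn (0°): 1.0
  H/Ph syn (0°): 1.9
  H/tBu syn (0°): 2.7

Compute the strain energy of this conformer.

8.1 kcal/mol

This conformer (eclipsed): Ph–H eclipsed, H–H eclipsed, tBu–CH2Cl eclipsed; 1.9 + 1.0 + 5.2 = 8.1 kcal/mol.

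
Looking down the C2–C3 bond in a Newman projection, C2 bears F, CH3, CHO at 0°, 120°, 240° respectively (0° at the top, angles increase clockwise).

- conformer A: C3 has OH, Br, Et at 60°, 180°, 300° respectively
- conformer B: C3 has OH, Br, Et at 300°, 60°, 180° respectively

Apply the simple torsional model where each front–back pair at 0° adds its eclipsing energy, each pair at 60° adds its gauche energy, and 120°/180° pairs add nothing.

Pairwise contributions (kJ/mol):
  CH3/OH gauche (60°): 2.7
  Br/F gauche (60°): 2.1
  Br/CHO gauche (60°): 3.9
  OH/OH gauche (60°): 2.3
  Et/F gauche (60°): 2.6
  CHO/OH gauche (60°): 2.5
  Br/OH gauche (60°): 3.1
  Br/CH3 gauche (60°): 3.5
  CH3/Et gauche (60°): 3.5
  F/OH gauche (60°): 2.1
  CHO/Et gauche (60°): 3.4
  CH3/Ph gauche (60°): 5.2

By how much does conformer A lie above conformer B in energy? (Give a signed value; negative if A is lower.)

+1.1 kJ/mol

A (staggered): F–OH gauche, F–Et gauche, CH3–OH gauche, CH3–Br gauche, CHO–Br gauche, CHO–Et gauche; 2.1 + 2.6 + 2.7 + 3.5 + 3.9 + 3.4 = 18.2 kJ/mol.
B (staggered): F–OH gauche, F–Br gauche, CH3–Br gauche, CH3–Et gauche, CHO–OH gauche, CHO–Et gauche; 2.1 + 2.1 + 3.5 + 3.5 + 2.5 + 3.4 = 17.1 kJ/mol.
E(A) − E(B) = 18.2 − 17.1 = +1.1 kJ/mol.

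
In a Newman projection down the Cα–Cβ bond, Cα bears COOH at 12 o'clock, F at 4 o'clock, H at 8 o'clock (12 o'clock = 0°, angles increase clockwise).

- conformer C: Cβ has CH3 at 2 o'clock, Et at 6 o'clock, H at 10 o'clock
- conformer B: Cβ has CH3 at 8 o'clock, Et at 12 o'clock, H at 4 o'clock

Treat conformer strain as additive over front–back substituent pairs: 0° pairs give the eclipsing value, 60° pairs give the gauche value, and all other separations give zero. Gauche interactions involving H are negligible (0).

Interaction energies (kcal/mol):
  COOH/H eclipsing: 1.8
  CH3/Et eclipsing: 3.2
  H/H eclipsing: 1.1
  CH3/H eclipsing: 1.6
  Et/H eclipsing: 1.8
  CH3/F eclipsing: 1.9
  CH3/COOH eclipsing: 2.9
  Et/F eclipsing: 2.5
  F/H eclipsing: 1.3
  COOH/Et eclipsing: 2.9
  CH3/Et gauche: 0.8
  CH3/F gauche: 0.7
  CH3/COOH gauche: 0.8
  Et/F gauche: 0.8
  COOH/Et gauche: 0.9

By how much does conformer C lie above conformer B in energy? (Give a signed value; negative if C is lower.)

-3.5 kcal/mol

C (staggered): COOH–CH3 gauche, F–CH3 gauche, F–Et gauche; 0.8 + 0.7 + 0.8 = 2.3 kcal/mol.
B (eclipsed): COOH–Et eclipsed, F–H eclipsed, H–CH3 eclipsed; 2.9 + 1.3 + 1.6 = 5.8 kcal/mol.
E(C) − E(B) = 2.3 − 5.8 = -3.5 kcal/mol.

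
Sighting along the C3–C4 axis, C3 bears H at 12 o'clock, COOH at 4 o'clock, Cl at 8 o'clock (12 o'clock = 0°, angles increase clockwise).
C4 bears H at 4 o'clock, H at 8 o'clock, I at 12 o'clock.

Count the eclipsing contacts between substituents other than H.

0

Every eclipsing pair involves H, so the count is 0.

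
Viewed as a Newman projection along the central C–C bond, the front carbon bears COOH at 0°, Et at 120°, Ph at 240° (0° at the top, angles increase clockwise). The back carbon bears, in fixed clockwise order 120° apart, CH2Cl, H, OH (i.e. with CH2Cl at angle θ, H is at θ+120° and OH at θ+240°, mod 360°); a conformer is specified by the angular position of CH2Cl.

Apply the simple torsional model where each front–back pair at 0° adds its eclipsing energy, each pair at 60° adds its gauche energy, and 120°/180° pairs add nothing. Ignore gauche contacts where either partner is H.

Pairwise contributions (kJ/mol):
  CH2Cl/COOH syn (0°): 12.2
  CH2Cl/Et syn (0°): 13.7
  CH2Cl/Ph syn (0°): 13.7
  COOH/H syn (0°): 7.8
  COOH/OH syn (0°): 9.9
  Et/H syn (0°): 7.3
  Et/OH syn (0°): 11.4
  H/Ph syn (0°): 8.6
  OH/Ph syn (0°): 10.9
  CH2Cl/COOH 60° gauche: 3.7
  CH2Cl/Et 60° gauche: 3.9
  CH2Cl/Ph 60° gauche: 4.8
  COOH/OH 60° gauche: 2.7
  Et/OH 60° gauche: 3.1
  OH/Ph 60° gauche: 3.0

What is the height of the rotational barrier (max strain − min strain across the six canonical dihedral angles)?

19.6 kJ/mol

CH2Cl at 0° is eclipsed. COOH at 0° is eclipsed with CH2Cl at 0° (12.2); Et at 120° is eclipsed with H at 120° (7.3); Ph at 240° is eclipsed with OH at 240° (10.9). Total 30.4 kJ/mol.
CH2Cl at 60° is staggered. COOH at 0° is gauche with CH2Cl at 60° (3.7); COOH at 0° is gauche with OH at 300° (2.7); Et at 120° is gauche with CH2Cl at 60° (3.9); Ph at 240° is gauche with OH at 300° (3.0). Total 13.3 kJ/mol.
CH2Cl at 120° is eclipsed. COOH at 0° is eclipsed with OH at 0° (9.9); Et at 120° is eclipsed with CH2Cl at 120° (13.7); Ph at 240° is eclipsed with H at 240° (8.6). Total 32.2 kJ/mol.
CH2Cl at 180° is staggered. COOH at 0° is gauche with OH at 60° (2.7); Et at 120° is gauche with CH2Cl at 180° (3.9); Et at 120° is gauche with OH at 60° (3.1); Ph at 240° is gauche with CH2Cl at 180° (4.8). Total 14.5 kJ/mol.
CH2Cl at 240° is eclipsed. COOH at 0° is eclipsed with H at 0° (7.8); Et at 120° is eclipsed with OH at 120° (11.4); Ph at 240° is eclipsed with CH2Cl at 240° (13.7). Total 32.9 kJ/mol.
CH2Cl at 300° is staggered. COOH at 0° is gauche with CH2Cl at 300° (3.7); Et at 120° is gauche with OH at 180° (3.1); Ph at 240° is gauche with CH2Cl at 300° (4.8); Ph at 240° is gauche with OH at 180° (3.0). Total 14.6 kJ/mol.
Max at 240° (32.9 kJ/mol), min at 60° (13.3 kJ/mol); barrier = 19.6 kJ/mol.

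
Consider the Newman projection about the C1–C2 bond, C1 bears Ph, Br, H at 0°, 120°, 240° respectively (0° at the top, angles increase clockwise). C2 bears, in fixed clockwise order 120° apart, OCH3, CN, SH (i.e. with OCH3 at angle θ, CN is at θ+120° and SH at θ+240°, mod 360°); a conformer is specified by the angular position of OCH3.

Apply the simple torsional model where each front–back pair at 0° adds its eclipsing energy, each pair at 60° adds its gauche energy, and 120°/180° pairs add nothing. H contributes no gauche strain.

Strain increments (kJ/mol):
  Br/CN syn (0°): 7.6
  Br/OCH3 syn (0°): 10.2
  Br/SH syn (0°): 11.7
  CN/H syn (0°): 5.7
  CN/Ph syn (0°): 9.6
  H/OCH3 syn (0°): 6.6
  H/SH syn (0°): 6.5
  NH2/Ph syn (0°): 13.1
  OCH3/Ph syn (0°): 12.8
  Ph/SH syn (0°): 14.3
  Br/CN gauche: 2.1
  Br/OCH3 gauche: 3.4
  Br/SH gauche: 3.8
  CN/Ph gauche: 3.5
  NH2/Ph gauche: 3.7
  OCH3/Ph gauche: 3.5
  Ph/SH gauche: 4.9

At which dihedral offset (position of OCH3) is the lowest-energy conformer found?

OCH3 at 0° (eclipsed): Ph–OCH3 eclipsed, Br–CN eclipsed, H–SH eclipsed; 12.8 + 7.6 + 6.5 = 26.9 kJ/mol.
OCH3 at 60° (staggered): Ph–OCH3 gauche, Ph–SH gauche, Br–OCH3 gauche, Br–CN gauche; 3.5 + 4.9 + 3.4 + 2.1 = 13.9 kJ/mol.
OCH3 at 120° (eclipsed): Ph–SH eclipsed, Br–OCH3 eclipsed, H–CN eclipsed; 14.3 + 10.2 + 5.7 = 30.2 kJ/mol.
OCH3 at 180° (staggered): Ph–CN gauche, Ph–SH gauche, Br–OCH3 gauche, Br–SH gauche; 3.5 + 4.9 + 3.4 + 3.8 = 15.6 kJ/mol.
OCH3 at 240° (eclipsed): Ph–CN eclipsed, Br–SH eclipsed, H–OCH3 eclipsed; 9.6 + 11.7 + 6.6 = 27.9 kJ/mol.
OCH3 at 300° (staggered): Ph–OCH3 gauche, Ph–CN gauche, Br–CN gauche, Br–SH gauche; 3.5 + 3.5 + 2.1 + 3.8 = 12.9 kJ/mol.
The minimum (12.9 kJ/mol) occurs with OCH3 at 300°.

300°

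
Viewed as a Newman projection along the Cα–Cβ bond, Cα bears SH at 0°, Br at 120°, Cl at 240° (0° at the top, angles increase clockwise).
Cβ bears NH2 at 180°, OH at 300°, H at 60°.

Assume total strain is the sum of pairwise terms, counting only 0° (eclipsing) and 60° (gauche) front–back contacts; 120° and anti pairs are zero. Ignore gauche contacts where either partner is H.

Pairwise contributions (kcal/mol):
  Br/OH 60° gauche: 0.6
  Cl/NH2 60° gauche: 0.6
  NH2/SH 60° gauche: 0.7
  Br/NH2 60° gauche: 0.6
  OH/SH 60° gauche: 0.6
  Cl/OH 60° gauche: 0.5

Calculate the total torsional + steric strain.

This conformer (staggered): SH–OH gauche, Br–NH2 gauche, Cl–NH2 gauche, Cl–OH gauche; 0.6 + 0.6 + 0.6 + 0.5 = 2.3 kcal/mol.

2.3 kcal/mol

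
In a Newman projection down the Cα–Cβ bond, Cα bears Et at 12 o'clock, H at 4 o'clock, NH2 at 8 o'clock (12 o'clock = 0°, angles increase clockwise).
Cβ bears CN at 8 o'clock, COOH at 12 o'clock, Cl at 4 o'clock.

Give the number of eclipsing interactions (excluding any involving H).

Non-H eclipsing pairs: Et(0°)/COOH(0°); NH2(240°)/CN(240°) — 2 interactions.

2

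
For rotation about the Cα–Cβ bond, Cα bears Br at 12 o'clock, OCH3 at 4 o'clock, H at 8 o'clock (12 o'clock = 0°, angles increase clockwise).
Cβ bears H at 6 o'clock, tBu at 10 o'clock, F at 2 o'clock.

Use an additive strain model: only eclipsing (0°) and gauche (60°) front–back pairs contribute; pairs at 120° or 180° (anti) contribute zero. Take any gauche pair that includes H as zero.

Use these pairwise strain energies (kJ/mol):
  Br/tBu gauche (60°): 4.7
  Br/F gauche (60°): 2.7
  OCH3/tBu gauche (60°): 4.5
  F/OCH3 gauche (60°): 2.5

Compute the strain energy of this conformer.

This conformer (staggered): Br(0°)/tBu(300°) gauche 4.7; Br(0°)/F(60°) gauche 2.7; OCH3(120°)/F(60°) gauche 2.5 → 9.9 kJ/mol.

9.9 kJ/mol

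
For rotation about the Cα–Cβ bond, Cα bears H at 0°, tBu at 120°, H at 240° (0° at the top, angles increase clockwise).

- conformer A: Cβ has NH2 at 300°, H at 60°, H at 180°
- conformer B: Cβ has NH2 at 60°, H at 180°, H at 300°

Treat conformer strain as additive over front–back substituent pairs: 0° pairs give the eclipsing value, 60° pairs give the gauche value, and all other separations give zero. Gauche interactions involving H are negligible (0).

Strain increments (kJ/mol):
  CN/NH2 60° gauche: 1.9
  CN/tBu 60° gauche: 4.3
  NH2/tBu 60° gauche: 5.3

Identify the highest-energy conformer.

A (staggered): no non-H gauche contacts → 0.0 kJ/mol.
B (staggered): tBu–NH2 gauche; 5.3 = 5.3 kJ/mol.
B has the highest total (5.3 kJ/mol).

B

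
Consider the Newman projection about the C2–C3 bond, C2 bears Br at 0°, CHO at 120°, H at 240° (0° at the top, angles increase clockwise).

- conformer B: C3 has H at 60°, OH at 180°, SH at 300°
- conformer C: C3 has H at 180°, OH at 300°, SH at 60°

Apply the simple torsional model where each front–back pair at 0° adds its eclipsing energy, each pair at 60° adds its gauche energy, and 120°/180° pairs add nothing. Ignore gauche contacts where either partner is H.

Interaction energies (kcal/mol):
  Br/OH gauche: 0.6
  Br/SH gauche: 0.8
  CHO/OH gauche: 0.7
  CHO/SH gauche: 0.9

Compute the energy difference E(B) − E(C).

-0.8 kcal/mol

B (staggered): Br(0°)/SH(300°) gauche 0.8; CHO(120°)/OH(180°) gauche 0.7 → 1.5 kcal/mol.
C (staggered): Br(0°)/OH(300°) gauche 0.6; Br(0°)/SH(60°) gauche 0.8; CHO(120°)/SH(60°) gauche 0.9 → 2.3 kcal/mol.
E(B) − E(C) = 1.5 − 2.3 = -0.8 kcal/mol.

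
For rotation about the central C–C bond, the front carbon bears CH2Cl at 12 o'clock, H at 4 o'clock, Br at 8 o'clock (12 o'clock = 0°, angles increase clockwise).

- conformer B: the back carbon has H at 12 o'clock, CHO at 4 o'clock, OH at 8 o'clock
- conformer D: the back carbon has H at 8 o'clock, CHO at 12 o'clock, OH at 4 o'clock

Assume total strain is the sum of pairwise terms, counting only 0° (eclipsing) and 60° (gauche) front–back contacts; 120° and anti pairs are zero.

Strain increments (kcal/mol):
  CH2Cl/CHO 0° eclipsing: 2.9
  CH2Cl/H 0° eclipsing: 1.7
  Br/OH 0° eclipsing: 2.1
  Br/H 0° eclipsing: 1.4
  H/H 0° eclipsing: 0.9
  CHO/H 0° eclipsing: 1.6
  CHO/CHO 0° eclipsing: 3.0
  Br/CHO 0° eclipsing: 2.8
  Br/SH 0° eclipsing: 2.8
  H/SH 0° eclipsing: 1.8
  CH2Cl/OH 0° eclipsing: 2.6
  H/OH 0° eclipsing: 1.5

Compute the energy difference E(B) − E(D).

-0.4 kcal/mol

B (eclipsed): CH2Cl(0°)/H(0°) eclipsed 1.7; H(120°)/CHO(120°) eclipsed 1.6; Br(240°)/OH(240°) eclipsed 2.1 → 5.4 kcal/mol.
D (eclipsed): CH2Cl(0°)/CHO(0°) eclipsed 2.9; H(120°)/OH(120°) eclipsed 1.5; Br(240°)/H(240°) eclipsed 1.4 → 5.8 kcal/mol.
E(B) − E(D) = 5.4 − 5.8 = -0.4 kcal/mol.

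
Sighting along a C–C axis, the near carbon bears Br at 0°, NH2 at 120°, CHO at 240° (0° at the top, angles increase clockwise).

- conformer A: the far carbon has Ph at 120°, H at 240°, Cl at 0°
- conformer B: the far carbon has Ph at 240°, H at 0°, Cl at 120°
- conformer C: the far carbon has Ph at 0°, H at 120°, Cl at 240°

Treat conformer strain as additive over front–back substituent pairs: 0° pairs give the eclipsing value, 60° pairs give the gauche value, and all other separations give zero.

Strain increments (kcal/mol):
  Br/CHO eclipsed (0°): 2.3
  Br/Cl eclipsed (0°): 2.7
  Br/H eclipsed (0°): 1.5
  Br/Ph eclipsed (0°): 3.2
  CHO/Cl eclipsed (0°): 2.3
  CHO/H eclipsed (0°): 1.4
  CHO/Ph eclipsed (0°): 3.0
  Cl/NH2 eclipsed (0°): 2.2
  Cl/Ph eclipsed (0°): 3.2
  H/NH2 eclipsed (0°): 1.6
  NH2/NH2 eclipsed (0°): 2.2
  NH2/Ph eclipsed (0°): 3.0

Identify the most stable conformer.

B

A (eclipsed): Br–Cl eclipsed, NH2–Ph eclipsed, CHO–H eclipsed; 2.7 + 3.0 + 1.4 = 7.1 kcal/mol.
B (eclipsed): Br–H eclipsed, NH2–Cl eclipsed, CHO–Ph eclipsed; 1.5 + 2.2 + 3.0 = 6.7 kcal/mol.
C (eclipsed): Br–Ph eclipsed, NH2–H eclipsed, CHO–Cl eclipsed; 3.2 + 1.6 + 2.3 = 7.1 kcal/mol.
B has the lowest total (6.7 kcal/mol).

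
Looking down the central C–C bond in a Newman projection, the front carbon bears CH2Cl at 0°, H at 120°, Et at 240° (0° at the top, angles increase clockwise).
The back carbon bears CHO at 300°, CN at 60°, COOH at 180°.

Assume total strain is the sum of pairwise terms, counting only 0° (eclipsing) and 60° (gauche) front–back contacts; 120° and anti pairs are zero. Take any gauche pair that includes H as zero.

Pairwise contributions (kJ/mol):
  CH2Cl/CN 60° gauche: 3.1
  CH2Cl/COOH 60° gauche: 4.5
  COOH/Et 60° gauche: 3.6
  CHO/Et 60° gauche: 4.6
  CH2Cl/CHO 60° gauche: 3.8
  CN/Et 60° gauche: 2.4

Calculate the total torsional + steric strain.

This conformer (staggered): CH2Cl–CHO gauche, CH2Cl–CN gauche, Et–CHO gauche, Et–COOH gauche; 3.8 + 3.1 + 4.6 + 3.6 = 15.1 kJ/mol.

15.1 kJ/mol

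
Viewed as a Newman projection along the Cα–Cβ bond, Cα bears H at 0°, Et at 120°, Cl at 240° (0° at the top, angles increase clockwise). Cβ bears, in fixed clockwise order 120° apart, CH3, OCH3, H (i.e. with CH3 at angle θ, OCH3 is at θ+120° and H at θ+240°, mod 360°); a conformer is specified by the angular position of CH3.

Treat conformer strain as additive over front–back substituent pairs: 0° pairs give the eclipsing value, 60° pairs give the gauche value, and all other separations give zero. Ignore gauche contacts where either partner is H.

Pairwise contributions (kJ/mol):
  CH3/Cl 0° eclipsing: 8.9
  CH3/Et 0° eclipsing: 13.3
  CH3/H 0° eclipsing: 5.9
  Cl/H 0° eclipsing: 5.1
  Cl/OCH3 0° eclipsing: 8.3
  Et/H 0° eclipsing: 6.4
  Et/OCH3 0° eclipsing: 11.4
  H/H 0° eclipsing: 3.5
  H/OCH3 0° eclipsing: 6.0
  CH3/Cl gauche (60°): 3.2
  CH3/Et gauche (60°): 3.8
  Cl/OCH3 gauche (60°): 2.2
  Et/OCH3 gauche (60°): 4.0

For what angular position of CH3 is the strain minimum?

CH3 at 0° (eclipsed): H–CH3 eclipsed, Et–OCH3 eclipsed, Cl–H eclipsed; 5.9 + 11.4 + 5.1 = 22.4 kJ/mol.
CH3 at 60° (staggered): Et–CH3 gauche, Et–OCH3 gauche, Cl–OCH3 gauche; 3.8 + 4.0 + 2.2 = 10.0 kJ/mol.
CH3 at 120° (eclipsed): H–H eclipsed, Et–CH3 eclipsed, Cl–OCH3 eclipsed; 3.5 + 13.3 + 8.3 = 25.1 kJ/mol.
CH3 at 180° (staggered): Et–CH3 gauche, Cl–CH3 gauche, Cl–OCH3 gauche; 3.8 + 3.2 + 2.2 = 9.2 kJ/mol.
CH3 at 240° (eclipsed): H–OCH3 eclipsed, Et–H eclipsed, Cl–CH3 eclipsed; 6.0 + 6.4 + 8.9 = 21.3 kJ/mol.
CH3 at 300° (staggered): Et–OCH3 gauche, Cl–CH3 gauche; 4.0 + 3.2 = 7.2 kJ/mol.
The minimum (7.2 kJ/mol) occurs with CH3 at 300°.

300°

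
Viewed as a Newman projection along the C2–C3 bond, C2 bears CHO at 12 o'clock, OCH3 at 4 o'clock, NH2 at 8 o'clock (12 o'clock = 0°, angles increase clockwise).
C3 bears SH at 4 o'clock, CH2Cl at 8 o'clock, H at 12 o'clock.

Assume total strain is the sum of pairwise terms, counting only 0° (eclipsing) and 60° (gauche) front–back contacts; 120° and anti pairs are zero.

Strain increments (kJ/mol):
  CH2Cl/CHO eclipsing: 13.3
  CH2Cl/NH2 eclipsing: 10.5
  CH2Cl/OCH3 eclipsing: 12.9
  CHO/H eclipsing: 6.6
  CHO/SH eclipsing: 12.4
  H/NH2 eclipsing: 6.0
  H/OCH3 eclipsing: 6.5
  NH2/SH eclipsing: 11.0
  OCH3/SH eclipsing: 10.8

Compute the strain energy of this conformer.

27.9 kJ/mol

This conformer (eclipsed): CHO–H eclipsed, OCH3–SH eclipsed, NH2–CH2Cl eclipsed; 6.6 + 10.8 + 10.5 = 27.9 kJ/mol.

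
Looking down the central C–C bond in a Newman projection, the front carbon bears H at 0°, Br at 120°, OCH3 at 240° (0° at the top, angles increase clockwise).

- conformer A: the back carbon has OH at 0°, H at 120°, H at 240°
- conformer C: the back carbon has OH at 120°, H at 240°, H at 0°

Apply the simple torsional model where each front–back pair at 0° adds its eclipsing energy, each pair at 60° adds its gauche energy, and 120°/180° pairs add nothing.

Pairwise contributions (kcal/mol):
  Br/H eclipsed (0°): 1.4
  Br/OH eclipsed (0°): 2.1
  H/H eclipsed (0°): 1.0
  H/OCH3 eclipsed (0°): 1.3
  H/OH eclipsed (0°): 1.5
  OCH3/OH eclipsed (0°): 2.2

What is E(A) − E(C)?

A (eclipsed): H(0°)/OH(0°) eclipsed 1.5; Br(120°)/H(120°) eclipsed 1.4; OCH3(240°)/H(240°) eclipsed 1.3 → 4.2 kcal/mol.
C (eclipsed): H(0°)/H(0°) eclipsed 1.0; Br(120°)/OH(120°) eclipsed 2.1; OCH3(240°)/H(240°) eclipsed 1.3 → 4.4 kcal/mol.
E(A) − E(C) = 4.2 − 4.4 = -0.2 kcal/mol.

-0.2 kcal/mol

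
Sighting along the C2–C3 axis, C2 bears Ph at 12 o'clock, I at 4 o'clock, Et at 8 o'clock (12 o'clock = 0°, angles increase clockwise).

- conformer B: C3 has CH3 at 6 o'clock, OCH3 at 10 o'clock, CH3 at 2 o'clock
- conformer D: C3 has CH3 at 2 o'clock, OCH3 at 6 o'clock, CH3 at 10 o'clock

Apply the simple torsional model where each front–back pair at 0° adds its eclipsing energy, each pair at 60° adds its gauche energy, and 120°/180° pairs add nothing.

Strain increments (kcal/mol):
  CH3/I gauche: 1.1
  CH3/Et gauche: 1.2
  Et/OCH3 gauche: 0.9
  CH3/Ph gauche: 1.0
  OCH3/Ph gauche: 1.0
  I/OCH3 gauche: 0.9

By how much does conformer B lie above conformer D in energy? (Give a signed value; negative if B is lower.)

B (staggered): Ph(0°)/OCH3(300°) gauche 1.0; Ph(0°)/CH3(60°) gauche 1.0; I(120°)/CH3(180°) gauche 1.1; I(120°)/CH3(60°) gauche 1.1; Et(240°)/CH3(180°) gauche 1.2; Et(240°)/OCH3(300°) gauche 0.9 → 6.3 kcal/mol.
D (staggered): Ph(0°)/CH3(60°) gauche 1.0; Ph(0°)/CH3(300°) gauche 1.0; I(120°)/CH3(60°) gauche 1.1; I(120°)/OCH3(180°) gauche 0.9; Et(240°)/OCH3(180°) gauche 0.9; Et(240°)/CH3(300°) gauche 1.2 → 6.1 kcal/mol.
E(B) − E(D) = 6.3 − 6.1 = +0.2 kcal/mol.

+0.2 kcal/mol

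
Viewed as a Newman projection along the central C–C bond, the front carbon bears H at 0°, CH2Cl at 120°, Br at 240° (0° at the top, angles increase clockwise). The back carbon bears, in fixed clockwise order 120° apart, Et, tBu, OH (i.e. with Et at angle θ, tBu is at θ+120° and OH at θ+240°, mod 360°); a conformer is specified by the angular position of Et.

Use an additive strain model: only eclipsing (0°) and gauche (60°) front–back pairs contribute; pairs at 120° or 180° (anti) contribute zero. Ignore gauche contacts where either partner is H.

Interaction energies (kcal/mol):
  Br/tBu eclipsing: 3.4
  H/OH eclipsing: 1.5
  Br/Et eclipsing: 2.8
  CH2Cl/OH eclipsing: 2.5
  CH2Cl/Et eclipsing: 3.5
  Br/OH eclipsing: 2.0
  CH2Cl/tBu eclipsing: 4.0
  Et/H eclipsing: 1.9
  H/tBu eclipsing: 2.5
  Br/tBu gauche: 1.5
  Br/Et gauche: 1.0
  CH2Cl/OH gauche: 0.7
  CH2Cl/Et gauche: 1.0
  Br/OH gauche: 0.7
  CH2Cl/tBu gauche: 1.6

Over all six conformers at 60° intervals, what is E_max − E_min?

Et at 0° (eclipsed): H(0°)/Et(0°) eclipsed 1.9; CH2Cl(120°)/tBu(120°) eclipsed 4.0; Br(240°)/OH(240°) eclipsed 2.0 → 7.9 kcal/mol.
Et at 60° (staggered): CH2Cl(120°)/Et(60°) gauche 1.0; CH2Cl(120°)/tBu(180°) gauche 1.6; Br(240°)/tBu(180°) gauche 1.5; Br(240°)/OH(300°) gauche 0.7 → 4.8 kcal/mol.
Et at 120° (eclipsed): H(0°)/OH(0°) eclipsed 1.5; CH2Cl(120°)/Et(120°) eclipsed 3.5; Br(240°)/tBu(240°) eclipsed 3.4 → 8.4 kcal/mol.
Et at 180° (staggered): CH2Cl(120°)/Et(180°) gauche 1.0; CH2Cl(120°)/OH(60°) gauche 0.7; Br(240°)/Et(180°) gauche 1.0; Br(240°)/tBu(300°) gauche 1.5 → 4.2 kcal/mol.
Et at 240° (eclipsed): H(0°)/tBu(0°) eclipsed 2.5; CH2Cl(120°)/OH(120°) eclipsed 2.5; Br(240°)/Et(240°) eclipsed 2.8 → 7.8 kcal/mol.
Et at 300° (staggered): CH2Cl(120°)/tBu(60°) gauche 1.6; CH2Cl(120°)/OH(180°) gauche 0.7; Br(240°)/Et(300°) gauche 1.0; Br(240°)/OH(180°) gauche 0.7 → 4.0 kcal/mol.
Max at 120° (8.4 kcal/mol), min at 300° (4.0 kcal/mol); barrier = 4.4 kcal/mol.

4.4 kcal/mol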